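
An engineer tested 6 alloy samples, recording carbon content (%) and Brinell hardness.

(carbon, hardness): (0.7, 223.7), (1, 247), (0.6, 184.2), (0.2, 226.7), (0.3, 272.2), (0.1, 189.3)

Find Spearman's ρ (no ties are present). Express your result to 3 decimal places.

0.200

Rank carbon: 5, 6, 4, 2, 3, 1
Rank hardness: 3, 5, 1, 4, 6, 2
d = rank(carbon) − rank(hardness): 2, 1, 3, -2, -3, -1; Σd² = 28
ρ = 1 − 6Σd² / [n(n²−1)] = 1 − 6×28 / (6×35) = 1 − 168/210 ≈ 0.200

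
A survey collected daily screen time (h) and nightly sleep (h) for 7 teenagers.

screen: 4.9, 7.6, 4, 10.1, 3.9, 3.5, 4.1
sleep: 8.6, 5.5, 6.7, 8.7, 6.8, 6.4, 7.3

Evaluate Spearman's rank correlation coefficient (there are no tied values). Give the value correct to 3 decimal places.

0.429

Rank screen: 5, 6, 3, 7, 2, 1, 4
Rank sleep: 6, 1, 3, 7, 4, 2, 5
d = rank(screen) − rank(sleep): -1, 5, 0, 0, -2, -1, -1; Σd² = 32
ρ = 1 − 6Σd² / [n(n²−1)] = 1 − 6×32 / (7×48) = 1 − 192/336 ≈ 0.429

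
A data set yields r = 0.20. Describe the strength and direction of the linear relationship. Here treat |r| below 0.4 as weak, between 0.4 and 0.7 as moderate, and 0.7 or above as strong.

weak positive

r = 0.20 > 0 so the relationship is positive.
|r| = 0.20, which falls in the weak range.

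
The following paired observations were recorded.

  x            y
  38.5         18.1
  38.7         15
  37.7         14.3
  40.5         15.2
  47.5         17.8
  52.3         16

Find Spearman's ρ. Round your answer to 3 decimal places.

Rank x: 2, 3, 1, 4, 5, 6
Rank y: 6, 2, 1, 3, 5, 4
d = rank(x) − rank(y): -4, 1, 0, 1, 0, 2; Σd² = 22
ρ = 1 − 6Σd² / [n(n²−1)] = 1 − 6×22 / (6×35) = 1 − 132/210 ≈ 0.371

0.371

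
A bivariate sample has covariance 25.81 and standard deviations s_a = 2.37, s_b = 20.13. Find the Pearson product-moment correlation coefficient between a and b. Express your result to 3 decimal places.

0.541

r = Cov(a,b) / (s_a · s_b) = 25.81 / (2.37 × 20.13)
  = 25.81 / 47.7081 ≈ 0.541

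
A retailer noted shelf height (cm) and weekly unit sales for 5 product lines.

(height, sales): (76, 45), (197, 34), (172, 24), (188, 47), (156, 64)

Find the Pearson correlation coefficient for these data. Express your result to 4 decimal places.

-0.2421

n = 5, Σx = 789, Σy = 214, Σx² = 133849, Σy² = 10062, Σxy = 33066
nΣxy − ΣxΣy = 165330 − 168846 = -3516
nΣx² − (Σx)² = 669245 − 622521 = 46724; nΣy² − (Σy)² = 50310 − 45796 = 4514
r = -3516 / √(46724 × 4514) = -3516 / 14522.8143 ≈ -0.2421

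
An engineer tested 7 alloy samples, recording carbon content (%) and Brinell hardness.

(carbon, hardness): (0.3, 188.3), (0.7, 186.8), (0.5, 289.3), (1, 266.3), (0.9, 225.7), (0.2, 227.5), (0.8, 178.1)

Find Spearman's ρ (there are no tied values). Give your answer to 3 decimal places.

-0.036

Rank carbon: 2, 4, 3, 7, 6, 1, 5
Rank hardness: 3, 2, 7, 6, 4, 5, 1
d = rank(carbon) − rank(hardness): -1, 2, -4, 1, 2, -4, 4; Σd² = 58
ρ = 1 − 6Σd² / [n(n²−1)] = 1 − 6×58 / (7×48) = 1 − 348/336 ≈ -0.036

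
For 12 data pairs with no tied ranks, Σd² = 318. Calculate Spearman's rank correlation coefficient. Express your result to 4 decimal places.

ρ = 1 − 6Σd² / [n(n²−1)] = 1 − 6×318 / (12×143)
  = 1 − 1908/1716 = 1 − 1.11189 ≈ -0.1119

-0.1119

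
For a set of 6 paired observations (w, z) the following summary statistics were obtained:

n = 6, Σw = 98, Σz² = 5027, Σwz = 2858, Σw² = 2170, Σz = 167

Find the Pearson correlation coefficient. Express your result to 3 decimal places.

r = (nΣwz − ΣwΣz) / √[(nΣw² − (Σw)²)(nΣz² − (Σz)²)]
Numerator: 6×2858 − 98×167 = 782
Denominator: √[(13020 − 9604)(30162 − 27889)] = √[3416 × 2273] = 2786.4974
r = 782 / 2786.4974 ≈ 0.281

0.281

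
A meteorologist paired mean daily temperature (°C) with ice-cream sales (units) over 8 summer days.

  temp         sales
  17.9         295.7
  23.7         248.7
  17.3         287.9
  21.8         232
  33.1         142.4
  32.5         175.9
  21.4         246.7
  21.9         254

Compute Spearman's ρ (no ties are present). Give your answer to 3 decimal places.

Rank temp: 2, 6, 1, 4, 8, 7, 3, 5
Rank sales: 8, 5, 7, 3, 1, 2, 4, 6
d = rank(temp) − rank(sales): -6, 1, -6, 1, 7, 5, -1, -1; Σd² = 150
ρ = 1 − 6Σd² / [n(n²−1)] = 1 − 6×150 / (8×63) = 1 − 900/504 ≈ -0.786

-0.786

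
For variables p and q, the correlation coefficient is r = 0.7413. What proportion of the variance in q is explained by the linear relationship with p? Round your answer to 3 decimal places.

0.550

r² = (0.7413)² = 0.550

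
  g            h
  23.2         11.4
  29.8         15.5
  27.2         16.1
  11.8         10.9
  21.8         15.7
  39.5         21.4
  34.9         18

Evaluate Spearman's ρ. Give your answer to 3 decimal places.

Rank g: 3, 5, 4, 1, 2, 7, 6
Rank h: 2, 3, 5, 1, 4, 7, 6
d = rank(g) − rank(h): 1, 2, -1, 0, -2, 0, 0; Σd² = 10
ρ = 1 − 6Σd² / [n(n²−1)] = 1 − 6×10 / (7×48) = 1 − 60/336 ≈ 0.821

0.821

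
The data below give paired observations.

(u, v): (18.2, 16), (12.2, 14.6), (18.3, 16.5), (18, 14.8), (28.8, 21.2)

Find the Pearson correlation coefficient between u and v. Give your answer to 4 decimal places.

n = 5, Σu = 95.5, Σv = 83.1, Σu² = 1968.41, Σv² = 1409.89, Σuv = 1648.23
nΣuv − ΣuΣv = 8241.15 − 7936.05 = 305.1
nΣu² − (Σu)² = 9842.05 − 9120.25 = 721.8; nΣv² − (Σv)² = 7049.45 − 6905.61 = 143.84
r = 305.1 / √(721.8 × 143.84) = 305.1 / 322.2169 ≈ 0.9469

0.9469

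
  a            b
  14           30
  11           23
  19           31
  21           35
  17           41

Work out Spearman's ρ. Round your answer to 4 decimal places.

Rank a: 2, 1, 4, 5, 3
Rank b: 2, 1, 3, 4, 5
d = rank(a) − rank(b): 0, 0, 1, 1, -2; Σd² = 6
ρ = 1 − 6Σd² / [n(n²−1)] = 1 − 6×6 / (5×24) = 1 − 36/120 ≈ 0.7000

0.7000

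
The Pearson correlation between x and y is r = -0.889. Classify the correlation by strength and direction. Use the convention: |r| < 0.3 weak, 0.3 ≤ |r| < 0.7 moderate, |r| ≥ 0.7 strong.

strong negative

r = -0.889 < 0 so the relationship is negative.
|r| = 0.889, which falls in the strong range.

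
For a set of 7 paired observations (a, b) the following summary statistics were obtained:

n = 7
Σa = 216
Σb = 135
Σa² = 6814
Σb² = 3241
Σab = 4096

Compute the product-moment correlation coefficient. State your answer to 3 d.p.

-0.226

r = (nΣab − ΣaΣb) / √[(nΣa² − (Σa)²)(nΣb² − (Σb)²)]
Numerator: 7×4096 − 216×135 = -488
Denominator: √[(47698 − 46656)(22687 − 18225)] = √[1042 × 4462] = 2156.2477
r = -488 / 2156.2477 ≈ -0.226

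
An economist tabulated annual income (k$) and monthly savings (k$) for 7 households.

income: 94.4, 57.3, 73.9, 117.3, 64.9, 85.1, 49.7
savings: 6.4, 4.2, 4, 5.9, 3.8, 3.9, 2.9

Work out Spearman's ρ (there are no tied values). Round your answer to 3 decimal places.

Rank income: 6, 2, 4, 7, 3, 5, 1
Rank savings: 7, 5, 4, 6, 2, 3, 1
d = rank(income) − rank(savings): -1, -3, 0, 1, 1, 2, 0; Σd² = 16
ρ = 1 − 6Σd² / [n(n²−1)] = 1 − 6×16 / (7×48) = 1 − 96/336 ≈ 0.714

0.714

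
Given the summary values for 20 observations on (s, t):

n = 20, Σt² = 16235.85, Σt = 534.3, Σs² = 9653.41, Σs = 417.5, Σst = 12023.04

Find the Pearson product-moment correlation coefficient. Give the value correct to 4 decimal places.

r = (nΣst − ΣsΣt) / √[(nΣs² − (Σs)²)(nΣt² − (Σt)²)]
Numerator: 20×12023.04 − 417.5×534.3 = 17390.55
Denominator: √[(193068.2 − 174306.25)(324717 − 285476.49)] = √[18761.95 × 39240.51] = 27133.5307
r = 17390.55 / 27133.5307 ≈ 0.6409

0.6409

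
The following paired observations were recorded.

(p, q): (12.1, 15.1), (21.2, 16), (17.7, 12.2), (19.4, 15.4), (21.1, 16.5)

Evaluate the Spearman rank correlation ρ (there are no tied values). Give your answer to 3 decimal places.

0.800

Rank p: 1, 5, 2, 3, 4
Rank q: 2, 4, 1, 3, 5
d = rank(p) − rank(q): -1, 1, 1, 0, -1; Σd² = 4
ρ = 1 − 6Σd² / [n(n²−1)] = 1 − 6×4 / (5×24) = 1 − 24/120 ≈ 0.800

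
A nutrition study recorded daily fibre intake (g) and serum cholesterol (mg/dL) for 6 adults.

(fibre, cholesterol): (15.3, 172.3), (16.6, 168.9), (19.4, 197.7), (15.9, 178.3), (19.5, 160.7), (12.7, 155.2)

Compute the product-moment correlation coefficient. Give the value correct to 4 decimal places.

n = 6, Σx = 99.4, Σy = 1033.1, Σx² = 1680.36, Σy² = 179002.21, Σxy = 17214.97
nΣxy − ΣxΣy = 103289.82 − 102690.14 = 599.68
nΣx² − (Σx)² = 10082.16 − 9880.36 = 201.8; nΣy² − (Σy)² = 1074013.26 − 1067295.61 = 6717.65
r = 599.68 / √(201.8 × 6717.65) = 599.68 / 1164.3117 ≈ 0.5151

0.5151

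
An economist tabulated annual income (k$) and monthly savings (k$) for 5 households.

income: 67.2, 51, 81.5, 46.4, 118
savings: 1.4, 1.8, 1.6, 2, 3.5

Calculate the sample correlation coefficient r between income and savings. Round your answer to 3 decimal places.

n = 5, Σx = 364.1, Σy = 10.3, Σx² = 29836.05, Σy² = 24.01, Σxy = 822.08
nΣxy − ΣxΣy = 4110.4 − 3750.23 = 360.17
nΣx² − (Σx)² = 149180.25 − 132568.81 = 16611.44; nΣy² − (Σy)² = 120.05 − 106.09 = 13.96
r = 360.17 / √(16611.44 × 13.96) = 360.17 / 481.5555 ≈ 0.748

0.748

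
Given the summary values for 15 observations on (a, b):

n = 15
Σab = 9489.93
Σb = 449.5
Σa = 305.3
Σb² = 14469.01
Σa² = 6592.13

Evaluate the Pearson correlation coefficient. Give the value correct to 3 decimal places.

0.555

r = (nΣab − ΣaΣb) / √[(nΣa² − (Σa)²)(nΣb² − (Σb)²)]
Numerator: 15×9489.93 − 305.3×449.5 = 5116.6
Denominator: √[(98881.95 − 93208.09)(217035.15 − 202050.25)] = √[5673.86 × 14984.9] = 9220.7497
r = 5116.6 / 9220.7497 ≈ 0.555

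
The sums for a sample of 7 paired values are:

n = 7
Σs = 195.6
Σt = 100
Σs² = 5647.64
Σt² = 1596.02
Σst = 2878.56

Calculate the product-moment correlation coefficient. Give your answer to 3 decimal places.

r = (nΣst − ΣsΣt) / √[(nΣs² − (Σs)²)(nΣt² − (Σt)²)]
Numerator: 7×2878.56 − 195.6×100 = 589.92
Denominator: √[(39533.48 − 38259.36)(11172.14 − 10000)] = √[1274.12 × 1172.14] = 1222.0667
r = 589.92 / 1222.0667 ≈ 0.483

0.483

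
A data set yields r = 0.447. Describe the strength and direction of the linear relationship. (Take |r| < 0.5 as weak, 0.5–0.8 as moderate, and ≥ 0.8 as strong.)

weak positive

r = 0.447 > 0 so the relationship is positive.
|r| = 0.447, which falls in the weak range.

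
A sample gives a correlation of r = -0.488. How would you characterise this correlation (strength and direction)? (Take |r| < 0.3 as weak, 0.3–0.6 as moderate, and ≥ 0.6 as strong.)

r = -0.488 < 0 so the relationship is negative.
|r| = 0.488, which falls in the moderate range.

moderate negative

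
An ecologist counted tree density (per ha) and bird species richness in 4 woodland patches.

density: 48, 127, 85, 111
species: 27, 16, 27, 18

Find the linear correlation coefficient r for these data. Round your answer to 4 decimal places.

n = 4, Σx = 371, Σy = 88, Σx² = 37979, Σy² = 2038, Σxy = 7621
nΣxy − ΣxΣy = 30484 − 32648 = -2164
nΣx² − (Σx)² = 151916 − 137641 = 14275; nΣy² − (Σy)² = 8152 − 7744 = 408
r = -2164 / √(14275 × 408) = -2164 / 2413.3379 ≈ -0.8967

-0.8967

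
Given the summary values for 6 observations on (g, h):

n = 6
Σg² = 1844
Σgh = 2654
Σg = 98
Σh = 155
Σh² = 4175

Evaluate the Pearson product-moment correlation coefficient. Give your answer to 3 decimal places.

r = (nΣgh − ΣgΣh) / √[(nΣg² − (Σg)²)(nΣh² − (Σh)²)]
Numerator: 6×2654 − 98×155 = 734
Denominator: √[(11064 − 9604)(25050 − 24025)] = √[1460 × 1025] = 1223.3152
r = 734 / 1223.3152 ≈ 0.600

0.600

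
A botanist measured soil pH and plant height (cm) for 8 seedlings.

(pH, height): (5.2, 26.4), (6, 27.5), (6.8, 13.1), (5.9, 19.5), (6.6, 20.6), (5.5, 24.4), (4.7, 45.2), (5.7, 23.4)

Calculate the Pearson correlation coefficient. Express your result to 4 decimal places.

-0.8433

n = 8, Σx = 46.4, Σy = 200.1, Σx² = 272.48, Σy² = 5615.39, Σxy = 1122.39
nΣxy − ΣxΣy = 8979.12 − 9284.64 = -305.52
nΣx² − (Σx)² = 2179.84 − 2152.96 = 26.88; nΣy² − (Σy)² = 44923.12 − 40040.01 = 4883.11
r = -305.52 / √(26.88 × 4883.11) = -305.52 / 362.2955 ≈ -0.8433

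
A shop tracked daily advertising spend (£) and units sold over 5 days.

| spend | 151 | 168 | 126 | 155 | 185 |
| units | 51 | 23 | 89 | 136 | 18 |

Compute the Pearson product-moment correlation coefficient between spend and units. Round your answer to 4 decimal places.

-0.5978

n = 5, Σx = 785, Σy = 317, Σx² = 125151, Σy² = 29871, Σxy = 47189
nΣxy − ΣxΣy = 235945 − 248845 = -12900
nΣx² − (Σx)² = 625755 − 616225 = 9530; nΣy² − (Σy)² = 149355 − 100489 = 48866
r = -12900 / √(9530 × 48866) = -12900 / 21579.9208 ≈ -0.5978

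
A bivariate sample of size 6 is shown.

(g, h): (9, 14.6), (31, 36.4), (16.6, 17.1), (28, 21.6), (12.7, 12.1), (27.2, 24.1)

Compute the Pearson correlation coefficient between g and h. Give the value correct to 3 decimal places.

n = 6, Σg = 124.5, Σh = 125.9, Σg² = 3002.69, Σh² = 3024.31, Σgh = 2957.65
nΣgh − ΣgΣh = 17745.9 − 15674.55 = 2071.35
nΣg² − (Σg)² = 18016.14 − 15500.25 = 2515.89; nΣh² − (Σh)² = 18145.86 − 15850.81 = 2295.05
r = 2071.35 / √(2515.89 × 2295.05) = 2071.35 / 2402.9343 ≈ 0.862

0.862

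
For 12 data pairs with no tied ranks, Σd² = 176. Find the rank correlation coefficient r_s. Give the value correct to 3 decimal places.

0.385

ρ = 1 − 6Σd² / [n(n²−1)] = 1 − 6×176 / (12×143)
  = 1 − 1056/1716 = 1 − 0.6154 ≈ 0.385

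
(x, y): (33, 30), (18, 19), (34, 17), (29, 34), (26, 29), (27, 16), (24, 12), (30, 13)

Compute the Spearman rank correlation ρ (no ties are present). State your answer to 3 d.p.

0.190

Rank x: 7, 1, 8, 5, 3, 4, 2, 6
Rank y: 7, 5, 4, 8, 6, 3, 1, 2
d = rank(x) − rank(y): 0, -4, 4, -3, -3, 1, 1, 4; Σd² = 68
ρ = 1 − 6Σd² / [n(n²−1)] = 1 − 6×68 / (8×63) = 1 − 408/504 ≈ 0.190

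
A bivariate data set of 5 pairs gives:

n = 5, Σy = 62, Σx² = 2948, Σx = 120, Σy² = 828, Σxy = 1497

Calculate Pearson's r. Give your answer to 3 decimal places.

r = (nΣxy − ΣxΣy) / √[(nΣx² − (Σx)²)(nΣy² − (Σy)²)]
Numerator: 5×1497 − 120×62 = 45
Denominator: √[(14740 − 14400)(4140 − 3844)] = √[340 × 296] = 317.2381
r = 45 / 317.2381 ≈ 0.142

0.142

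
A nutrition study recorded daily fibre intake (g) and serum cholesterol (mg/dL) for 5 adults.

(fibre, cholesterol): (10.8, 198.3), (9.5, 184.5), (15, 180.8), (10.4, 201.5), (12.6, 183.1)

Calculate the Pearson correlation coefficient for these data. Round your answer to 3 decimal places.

n = 5, Σx = 58.3, Σy = 948.2, Σx² = 698.81, Σy² = 180179.64, Σxy = 11009.05
nΣxy − ΣxΣy = 55045.25 − 55280.06 = -234.81
nΣx² − (Σx)² = 3494.05 − 3398.89 = 95.16; nΣy² − (Σy)² = 900898.2 − 899083.24 = 1814.96
r = -234.81 / √(95.16 × 1814.96) = -234.81 / 415.5858 ≈ -0.565

-0.565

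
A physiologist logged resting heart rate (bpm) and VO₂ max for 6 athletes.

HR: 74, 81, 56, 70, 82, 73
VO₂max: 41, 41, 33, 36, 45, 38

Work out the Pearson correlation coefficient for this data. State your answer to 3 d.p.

n = 6, Σx = 436, Σy = 234, Σx² = 32126, Σy² = 9216, Σxy = 17187
nΣxy − ΣxΣy = 103122 − 102024 = 1098
nΣx² − (Σx)² = 192756 − 190096 = 2660; nΣy² − (Σy)² = 55296 − 54756 = 540
r = 1098 / √(2660 × 540) = 1098 / 1198.4991 ≈ 0.916

0.916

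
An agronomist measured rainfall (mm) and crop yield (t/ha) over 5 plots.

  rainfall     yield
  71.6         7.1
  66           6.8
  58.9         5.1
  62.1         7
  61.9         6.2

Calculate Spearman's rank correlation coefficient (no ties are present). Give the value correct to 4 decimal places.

Rank rainfall: 5, 4, 1, 3, 2
Rank yield: 5, 3, 1, 4, 2
d = rank(rainfall) − rank(yield): 0, 1, 0, -1, 0; Σd² = 2
ρ = 1 − 6Σd² / [n(n²−1)] = 1 − 6×2 / (5×24) = 1 − 12/120 ≈ 0.9000

0.9000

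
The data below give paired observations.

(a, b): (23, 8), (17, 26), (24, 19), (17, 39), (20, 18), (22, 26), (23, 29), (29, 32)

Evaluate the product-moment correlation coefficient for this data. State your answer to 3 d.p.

n = 8, Σa = 175, Σb = 197, Σa² = 3937, Σb² = 5487, Σab = 4272
nΣab − ΣaΣb = 34176 − 34475 = -299
nΣa² − (Σa)² = 31496 − 30625 = 871; nΣb² − (Σb)² = 43896 − 38809 = 5087
r = -299 / √(871 × 5087) = -299 / 2104.9411 ≈ -0.142

-0.142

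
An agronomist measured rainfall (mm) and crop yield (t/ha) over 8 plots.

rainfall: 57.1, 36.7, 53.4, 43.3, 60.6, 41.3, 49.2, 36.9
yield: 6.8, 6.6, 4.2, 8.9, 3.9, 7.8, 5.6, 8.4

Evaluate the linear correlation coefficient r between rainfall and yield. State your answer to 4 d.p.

-0.7214

n = 8, Σx = 378.5, Σy = 52.2, Σx² = 18494.05, Σy² = 364.62, Σxy = 2384.11
nΣxy − ΣxΣy = 19072.88 − 19757.7 = -684.82
nΣx² − (Σx)² = 147952.4 − 143262.25 = 4690.15; nΣy² − (Σy)² = 2916.96 − 2724.84 = 192.12
r = -684.82 / √(4690.15 × 192.12) = -684.82 / 949.2479 ≈ -0.7214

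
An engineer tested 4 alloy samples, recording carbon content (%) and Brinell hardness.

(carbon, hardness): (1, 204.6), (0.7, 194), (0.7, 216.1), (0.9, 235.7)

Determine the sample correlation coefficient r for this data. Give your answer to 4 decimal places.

n = 4, Σx = 3.3, Σy = 850.4, Σx² = 2.79, Σy² = 181750.86, Σxy = 703.8
nΣxy − ΣxΣy = 2815.2 − 2806.32 = 8.88
nΣx² − (Σx)² = 11.16 − 10.89 = 0.27; nΣy² − (Σy)² = 727003.44 − 723180.16 = 3823.28
r = 8.88 / √(0.27 × 3823.28) = 8.88 / 32.1292 ≈ 0.2764

0.2764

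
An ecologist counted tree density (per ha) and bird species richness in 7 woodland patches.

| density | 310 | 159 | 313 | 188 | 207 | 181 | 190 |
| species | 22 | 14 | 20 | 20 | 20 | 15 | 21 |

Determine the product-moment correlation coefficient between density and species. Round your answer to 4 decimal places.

0.6155

n = 7, Σx = 1548, Σy = 132, Σx² = 366404, Σy² = 2546, Σxy = 29911
nΣxy − ΣxΣy = 209377 − 204336 = 5041
nΣx² − (Σx)² = 2564828 − 2396304 = 168524; nΣy² − (Σy)² = 17822 − 17424 = 398
r = 5041 / √(168524 × 398) = 5041 / 8189.7834 ≈ 0.6155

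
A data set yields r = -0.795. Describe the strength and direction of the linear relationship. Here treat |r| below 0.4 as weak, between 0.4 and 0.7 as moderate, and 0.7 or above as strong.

strong negative

r = -0.795 < 0 so the relationship is negative.
|r| = 0.795, which falls in the strong range.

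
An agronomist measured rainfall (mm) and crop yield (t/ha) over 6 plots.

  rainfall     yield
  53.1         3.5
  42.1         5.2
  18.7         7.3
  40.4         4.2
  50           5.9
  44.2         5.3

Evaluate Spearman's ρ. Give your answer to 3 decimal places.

-0.429

Rank rainfall: 6, 3, 1, 2, 5, 4
Rank yield: 1, 3, 6, 2, 5, 4
d = rank(rainfall) − rank(yield): 5, 0, -5, 0, 0, 0; Σd² = 50
ρ = 1 − 6Σd² / [n(n²−1)] = 1 − 6×50 / (6×35) = 1 − 300/210 ≈ -0.429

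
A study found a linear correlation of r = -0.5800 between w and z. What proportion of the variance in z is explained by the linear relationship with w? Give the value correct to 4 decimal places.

r² = (-0.5800)² = 0.3364

0.3364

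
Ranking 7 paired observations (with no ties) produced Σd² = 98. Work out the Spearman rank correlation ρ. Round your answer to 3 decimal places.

-0.750

ρ = 1 − 6Σd² / [n(n²−1)] = 1 − 6×98 / (7×48)
  = 1 − 588/336 = 1 − 1.7500 ≈ -0.750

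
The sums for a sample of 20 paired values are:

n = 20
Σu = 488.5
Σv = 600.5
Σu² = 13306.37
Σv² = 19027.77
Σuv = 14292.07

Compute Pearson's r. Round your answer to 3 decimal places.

r = (nΣuv − ΣuΣv) / √[(nΣu² − (Σu)²)(nΣv² − (Σv)²)]
Numerator: 20×14292.07 − 488.5×600.5 = -7502.85
Denominator: √[(266127.4 − 238632.25)(380555.4 − 360600.25)] = √[27495.15 × 19955.15] = 23423.7026
r = -7502.85 / 23423.7026 ≈ -0.320

-0.320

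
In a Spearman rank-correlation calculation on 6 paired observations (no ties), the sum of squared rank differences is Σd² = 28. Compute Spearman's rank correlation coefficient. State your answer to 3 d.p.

0.200

ρ = 1 − 6Σd² / [n(n²−1)] = 1 − 6×28 / (6×35)
  = 1 − 168/210 = 1 − 0.8000 ≈ 0.200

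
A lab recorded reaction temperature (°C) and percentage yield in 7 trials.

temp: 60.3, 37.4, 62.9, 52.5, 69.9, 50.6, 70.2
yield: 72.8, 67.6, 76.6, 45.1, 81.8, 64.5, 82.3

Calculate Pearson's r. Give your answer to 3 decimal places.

n = 7, Σx = 403.8, Σy = 490.7, Σx² = 24121.92, Σy² = 35395.95, Σxy = 28862.95
nΣxy − ΣxΣy = 202040.65 − 198144.66 = 3895.99
nΣx² − (Σx)² = 168853.44 − 163054.44 = 5799; nΣy² − (Σy)² = 247771.65 − 240786.49 = 6985.16
r = 3895.99 / √(5799 × 6985.16) = 3895.99 / 6364.5065 ≈ 0.612

0.612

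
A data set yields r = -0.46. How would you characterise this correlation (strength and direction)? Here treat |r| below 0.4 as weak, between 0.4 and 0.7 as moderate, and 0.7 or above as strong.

r = -0.46 < 0 so the relationship is negative.
|r| = 0.46, which falls in the moderate range.

moderate negative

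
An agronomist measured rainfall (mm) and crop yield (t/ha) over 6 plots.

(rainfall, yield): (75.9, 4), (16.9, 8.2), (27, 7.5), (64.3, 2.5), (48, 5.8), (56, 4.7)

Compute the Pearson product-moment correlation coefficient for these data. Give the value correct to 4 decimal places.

-0.9223

n = 6, Σx = 288.1, Σy = 32.7, Σx² = 16349.91, Σy² = 201.47, Σxy = 1347.03
nΣxy − ΣxΣy = 8082.18 − 9420.87 = -1338.69
nΣx² − (Σx)² = 98099.46 − 83001.61 = 15097.85; nΣy² − (Σy)² = 1208.82 − 1069.29 = 139.53
r = -1338.69 / √(15097.85 × 139.53) = -1338.69 / 1451.4141 ≈ -0.9223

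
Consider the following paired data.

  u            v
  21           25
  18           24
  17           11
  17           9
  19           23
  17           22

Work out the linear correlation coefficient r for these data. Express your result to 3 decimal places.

n = 6, Σu = 109, Σv = 114, Σu² = 1993, Σv² = 2416, Σuv = 2108
nΣuv − ΣuΣv = 12648 − 12426 = 222
nΣu² − (Σu)² = 11958 − 11881 = 77; nΣv² − (Σv)² = 14496 − 12996 = 1500
r = 222 / √(77 × 1500) = 222 / 339.8529 ≈ 0.653

0.653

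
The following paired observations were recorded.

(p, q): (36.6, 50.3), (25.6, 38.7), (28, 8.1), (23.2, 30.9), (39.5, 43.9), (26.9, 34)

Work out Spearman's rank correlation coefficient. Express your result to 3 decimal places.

0.543

Rank p: 5, 2, 4, 1, 6, 3
Rank q: 6, 4, 1, 2, 5, 3
d = rank(p) − rank(q): -1, -2, 3, -1, 1, 0; Σd² = 16
ρ = 1 − 6Σd² / [n(n²−1)] = 1 − 6×16 / (6×35) = 1 − 96/210 ≈ 0.543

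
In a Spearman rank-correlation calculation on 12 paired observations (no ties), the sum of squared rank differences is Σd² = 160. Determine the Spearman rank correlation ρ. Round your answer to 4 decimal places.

ρ = 1 − 6Σd² / [n(n²−1)] = 1 − 6×160 / (12×143)
  = 1 − 960/1716 = 1 − 0.55944 ≈ 0.4406

0.4406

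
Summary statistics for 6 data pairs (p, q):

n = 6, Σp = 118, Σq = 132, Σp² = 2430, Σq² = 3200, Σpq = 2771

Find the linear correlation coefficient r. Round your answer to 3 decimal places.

0.973

r = (nΣpq − ΣpΣq) / √[(nΣp² − (Σp)²)(nΣq² − (Σq)²)]
Numerator: 6×2771 − 118×132 = 1050
Denominator: √[(14580 − 13924)(19200 − 17424)] = √[656 × 1776] = 1079.3776
r = 1050 / 1079.3776 ≈ 0.973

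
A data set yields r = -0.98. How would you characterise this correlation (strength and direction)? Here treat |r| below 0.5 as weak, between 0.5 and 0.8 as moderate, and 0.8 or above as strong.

strong negative

r = -0.98 < 0 so the relationship is negative.
|r| = 0.98, which falls in the strong range.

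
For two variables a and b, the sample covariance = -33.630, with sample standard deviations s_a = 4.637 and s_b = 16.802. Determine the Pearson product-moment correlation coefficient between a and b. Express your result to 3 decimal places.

-0.432

r = Cov(a,b) / (s_a · s_b) = -33.630 / (4.637 × 16.802)
  = -33.630 / 77.9109 ≈ -0.432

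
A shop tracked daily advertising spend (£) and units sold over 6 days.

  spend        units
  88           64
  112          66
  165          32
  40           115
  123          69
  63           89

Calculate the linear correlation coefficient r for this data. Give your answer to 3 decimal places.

-0.943

n = 6, Σx = 591, Σy = 435, Σx² = 68211, Σy² = 35383, Σxy = 36998
nΣxy − ΣxΣy = 221988 − 257085 = -35097
nΣx² − (Σx)² = 409266 − 349281 = 59985; nΣy² − (Σy)² = 212298 − 189225 = 23073
r = -35097 / √(59985 × 23073) = -35097 / 37202.6062 ≈ -0.943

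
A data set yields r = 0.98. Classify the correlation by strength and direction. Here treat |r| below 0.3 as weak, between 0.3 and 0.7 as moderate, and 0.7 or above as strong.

r = 0.98 > 0 so the relationship is positive.
|r| = 0.98, which falls in the strong range.

strong positive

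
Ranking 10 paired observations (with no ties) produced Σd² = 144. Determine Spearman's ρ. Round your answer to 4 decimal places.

0.1273

ρ = 1 − 6Σd² / [n(n²−1)] = 1 − 6×144 / (10×99)
  = 1 − 864/990 = 1 − 0.87273 ≈ 0.1273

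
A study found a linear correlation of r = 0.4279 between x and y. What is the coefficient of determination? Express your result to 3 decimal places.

r² = (0.4279)² = 0.183

0.183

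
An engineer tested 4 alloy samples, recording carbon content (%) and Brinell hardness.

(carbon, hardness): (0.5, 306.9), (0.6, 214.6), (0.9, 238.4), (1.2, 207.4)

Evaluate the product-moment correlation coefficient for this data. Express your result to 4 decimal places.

n = 4, Σx = 3.2, Σy = 967.3, Σx² = 2.86, Σy² = 240090.09, Σxy = 745.65
nΣxy − ΣxΣy = 2982.6 − 3095.36 = -112.76
nΣx² − (Σx)² = 11.44 − 10.24 = 1.2; nΣy² − (Σy)² = 960360.36 − 935669.29 = 24691.07
r = -112.76 / √(1.2 × 24691.07) = -112.76 / 172.1316 ≈ -0.6551

-0.6551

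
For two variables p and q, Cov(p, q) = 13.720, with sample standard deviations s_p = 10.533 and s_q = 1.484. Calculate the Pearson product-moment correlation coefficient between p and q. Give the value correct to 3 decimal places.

0.878

r = Cov(p,q) / (s_p · s_q) = 13.720 / (10.533 × 1.484)
  = 13.720 / 15.6310 ≈ 0.878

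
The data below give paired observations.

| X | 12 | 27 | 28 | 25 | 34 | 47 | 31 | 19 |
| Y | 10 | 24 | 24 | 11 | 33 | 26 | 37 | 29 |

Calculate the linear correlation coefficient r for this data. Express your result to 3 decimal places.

0.502

n = 8, ΣX = 223, ΣY = 194, ΣX² = 6969, ΣY² = 5348, ΣXY = 5757
nΣXY − ΣXΣY = 46056 − 43262 = 2794
nΣX² − (ΣX)² = 55752 − 49729 = 6023; nΣY² − (ΣY)² = 42784 − 37636 = 5148
r = 2794 / √(6023 × 5148) = 2794 / 5568.3394 ≈ 0.502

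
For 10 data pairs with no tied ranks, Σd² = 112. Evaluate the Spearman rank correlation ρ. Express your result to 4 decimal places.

ρ = 1 − 6Σd² / [n(n²−1)] = 1 − 6×112 / (10×99)
  = 1 − 672/990 = 1 − 0.67879 ≈ 0.3212

0.3212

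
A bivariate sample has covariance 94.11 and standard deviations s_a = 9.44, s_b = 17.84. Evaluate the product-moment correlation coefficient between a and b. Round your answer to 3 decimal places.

0.559

r = Cov(a,b) / (s_a · s_b) = 94.11 / (9.44 × 17.84)
  = 94.11 / 168.4096 ≈ 0.559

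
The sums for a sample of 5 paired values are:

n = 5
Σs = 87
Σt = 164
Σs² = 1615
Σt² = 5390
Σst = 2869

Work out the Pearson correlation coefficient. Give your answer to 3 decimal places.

r = (nΣst − ΣsΣt) / √[(nΣs² − (Σs)²)(nΣt² − (Σt)²)]
Numerator: 5×2869 − 87×164 = 77
Denominator: √[(8075 − 7569)(26950 − 26896)] = √[506 × 54] = 165.2997
r = 77 / 165.2997 ≈ 0.466

0.466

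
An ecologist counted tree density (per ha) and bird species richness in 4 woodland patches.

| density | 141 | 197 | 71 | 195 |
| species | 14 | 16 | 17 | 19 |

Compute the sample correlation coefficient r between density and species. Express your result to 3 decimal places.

0.194

n = 4, Σx = 604, Σy = 66, Σx² = 101756, Σy² = 1102, Σxy = 10038
nΣxy − ΣxΣy = 40152 − 39864 = 288
nΣx² − (Σx)² = 407024 − 364816 = 42208; nΣy² − (Σy)² = 4408 − 4356 = 52
r = 288 / √(42208 × 52) = 288 / 1481.4911 ≈ 0.194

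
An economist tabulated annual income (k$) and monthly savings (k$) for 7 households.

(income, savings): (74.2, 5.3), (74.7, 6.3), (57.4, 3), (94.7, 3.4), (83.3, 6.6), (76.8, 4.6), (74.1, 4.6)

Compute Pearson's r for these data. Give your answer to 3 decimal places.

0.194

n = 7, Σx = 535.2, Σy = 33.8, Σx² = 41676.52, Σy² = 174.22, Σxy = 2601.97
nΣxy − ΣxΣy = 18213.79 − 18089.76 = 124.03
nΣx² − (Σx)² = 291735.64 − 286439.04 = 5296.6; nΣy² − (Σy)² = 1219.54 − 1142.44 = 77.1
r = 124.03 / √(5296.6 × 77.1) = 124.03 / 639.0367 ≈ 0.194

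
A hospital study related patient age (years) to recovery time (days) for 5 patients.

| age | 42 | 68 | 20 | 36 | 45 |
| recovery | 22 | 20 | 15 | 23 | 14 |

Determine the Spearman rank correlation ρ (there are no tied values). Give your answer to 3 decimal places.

-0.200

Rank age: 3, 5, 1, 2, 4
Rank recovery: 4, 3, 2, 5, 1
d = rank(age) − rank(recovery): -1, 2, -1, -3, 3; Σd² = 24
ρ = 1 − 6Σd² / [n(n²−1)] = 1 − 6×24 / (5×24) = 1 − 144/120 ≈ -0.200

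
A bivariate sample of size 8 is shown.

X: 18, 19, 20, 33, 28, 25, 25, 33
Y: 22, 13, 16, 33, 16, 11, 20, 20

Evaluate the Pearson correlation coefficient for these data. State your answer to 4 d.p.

n = 8, ΣX = 201, ΣY = 151, ΣX² = 5297, ΣY² = 3175, ΣXY = 3935
nΣXY − ΣXΣY = 31480 − 30351 = 1129
nΣX² − (ΣX)² = 42376 − 40401 = 1975; nΣY² − (ΣY)² = 25400 − 22801 = 2599
r = 1129 / √(1975 × 2599) = 1129 / 2265.6180 ≈ 0.4983

0.4983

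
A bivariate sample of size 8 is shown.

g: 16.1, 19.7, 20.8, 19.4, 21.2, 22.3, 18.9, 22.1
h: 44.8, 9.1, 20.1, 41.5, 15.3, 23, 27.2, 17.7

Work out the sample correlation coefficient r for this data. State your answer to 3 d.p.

n = 8, Σg = 160.5, Σh = 198.7, Σg² = 3248.65, Σh² = 6032.33, Σgh = 3866.24
nΣgh − ΣgΣh = 30929.92 − 31891.35 = -961.43
nΣg² − (Σg)² = 25989.2 − 25760.25 = 228.95; nΣh² − (Σh)² = 48258.64 − 39481.69 = 8776.95
r = -961.43 / √(228.95 × 8776.95) = -961.43 / 1417.5622 ≈ -0.678

-0.678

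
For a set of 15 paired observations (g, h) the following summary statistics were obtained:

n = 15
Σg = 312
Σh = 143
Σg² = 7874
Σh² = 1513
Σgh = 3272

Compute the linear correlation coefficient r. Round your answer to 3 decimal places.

r = (nΣgh − ΣgΣh) / √[(nΣg² − (Σg)²)(nΣh² − (Σh)²)]
Numerator: 15×3272 − 312×143 = 4464
Denominator: √[(118110 − 97344)(22695 − 20449)] = √[20766 × 2246] = 6829.3804
r = 4464 / 6829.3804 ≈ 0.654

0.654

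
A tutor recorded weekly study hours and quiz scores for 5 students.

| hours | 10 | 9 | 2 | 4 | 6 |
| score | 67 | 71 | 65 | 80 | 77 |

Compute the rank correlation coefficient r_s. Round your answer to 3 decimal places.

0.000

Rank hours: 5, 4, 1, 2, 3
Rank score: 2, 3, 1, 5, 4
d = rank(hours) − rank(score): 3, 1, 0, -3, -1; Σd² = 20
ρ = 1 − 6Σd² / [n(n²−1)] = 1 − 6×20 / (5×24) = 1 − 120/120 ≈ 0.000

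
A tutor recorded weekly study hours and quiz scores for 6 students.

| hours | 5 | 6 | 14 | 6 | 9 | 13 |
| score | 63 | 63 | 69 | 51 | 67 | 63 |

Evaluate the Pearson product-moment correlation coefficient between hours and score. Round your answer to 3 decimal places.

n = 6, Σx = 53, Σy = 376, Σx² = 543, Σy² = 23758, Σxy = 3387
nΣxy − ΣxΣy = 20322 − 19928 = 394
nΣx² − (Σx)² = 3258 − 2809 = 449; nΣy² − (Σy)² = 142548 − 141376 = 1172
r = 394 / √(449 × 1172) = 394 / 725.4157 ≈ 0.543

0.543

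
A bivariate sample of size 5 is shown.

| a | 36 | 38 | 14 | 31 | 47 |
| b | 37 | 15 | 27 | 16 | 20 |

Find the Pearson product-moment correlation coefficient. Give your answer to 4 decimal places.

-0.2288

n = 5, Σa = 166, Σb = 115, Σa² = 6106, Σb² = 2979, Σab = 3716
nΣab − ΣaΣb = 18580 − 19090 = -510
nΣa² − (Σa)² = 30530 − 27556 = 2974; nΣb² − (Σb)² = 14895 − 13225 = 1670
r = -510 / √(2974 × 1670) = -510 / 2228.5825 ≈ -0.2288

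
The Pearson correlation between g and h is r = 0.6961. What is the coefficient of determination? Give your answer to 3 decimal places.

r² = (0.6961)² = 0.485

0.485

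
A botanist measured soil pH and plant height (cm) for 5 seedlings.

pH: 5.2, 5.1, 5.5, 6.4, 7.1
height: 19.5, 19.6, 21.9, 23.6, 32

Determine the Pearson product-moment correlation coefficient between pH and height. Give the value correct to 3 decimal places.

0.946

n = 5, Σx = 29.3, Σy = 116.6, Σx² = 174.67, Σy² = 2824.98, Σxy = 700.05
nΣxy − ΣxΣy = 3500.25 − 3416.38 = 83.87
nΣx² − (Σx)² = 873.35 − 858.49 = 14.86; nΣy² − (Σy)² = 14124.9 − 13595.56 = 529.34
r = 83.87 / √(14.86 × 529.34) = 83.87 / 88.6904 ≈ 0.946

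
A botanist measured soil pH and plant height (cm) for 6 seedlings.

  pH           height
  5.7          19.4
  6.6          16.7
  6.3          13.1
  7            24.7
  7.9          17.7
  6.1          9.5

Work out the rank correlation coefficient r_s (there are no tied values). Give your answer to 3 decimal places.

0.314

Rank pH: 1, 4, 3, 5, 6, 2
Rank height: 5, 3, 2, 6, 4, 1
d = rank(pH) − rank(height): -4, 1, 1, -1, 2, 1; Σd² = 24
ρ = 1 − 6Σd² / [n(n²−1)] = 1 − 6×24 / (6×35) = 1 − 144/210 ≈ 0.314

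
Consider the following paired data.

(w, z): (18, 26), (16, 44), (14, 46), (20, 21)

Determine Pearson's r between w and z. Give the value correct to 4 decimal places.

-0.9524

n = 4, Σw = 68, Σz = 137, Σw² = 1176, Σz² = 5169, Σwz = 2236
nΣwz − ΣwΣz = 8944 − 9316 = -372
nΣw² − (Σw)² = 4704 − 4624 = 80; nΣz² − (Σz)² = 20676 − 18769 = 1907
r = -372 / √(80 × 1907) = -372 / 390.5893 ≈ -0.9524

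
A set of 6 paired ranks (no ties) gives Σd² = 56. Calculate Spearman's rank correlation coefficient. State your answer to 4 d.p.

ρ = 1 − 6Σd² / [n(n²−1)] = 1 − 6×56 / (6×35)
  = 1 − 336/210 = 1 − 1.60000 ≈ -0.6000

-0.6000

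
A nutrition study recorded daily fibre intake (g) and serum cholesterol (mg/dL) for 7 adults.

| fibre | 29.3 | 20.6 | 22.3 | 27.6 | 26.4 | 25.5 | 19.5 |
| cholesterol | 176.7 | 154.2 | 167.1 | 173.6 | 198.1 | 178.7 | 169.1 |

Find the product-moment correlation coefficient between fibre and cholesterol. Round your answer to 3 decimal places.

n = 7, Σx = 171.2, Σy = 1217.5, Σx² = 4269.36, Σy² = 212832.01, Σxy = 29955.66
nΣxy − ΣxΣy = 209689.62 − 208436 = 1253.62
nΣx² − (Σx)² = 29885.52 − 29309.44 = 576.08; nΣy² − (Σy)² = 1489824.07 − 1482306.25 = 7517.82
r = 1253.62 / √(576.08 × 7517.82) = 1253.62 / 2081.0732 ≈ 0.602

0.602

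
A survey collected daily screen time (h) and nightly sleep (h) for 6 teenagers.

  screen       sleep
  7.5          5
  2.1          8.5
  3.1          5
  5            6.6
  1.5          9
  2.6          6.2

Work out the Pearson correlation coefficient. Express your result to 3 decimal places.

-0.678

n = 6, Σx = 21.8, Σy = 40.3, Σx² = 104.28, Σy² = 285.25, Σxy = 133.47
nΣxy − ΣxΣy = 800.82 − 878.54 = -77.72
nΣx² − (Σx)² = 625.68 − 475.24 = 150.44; nΣy² − (Σy)² = 1711.5 − 1624.09 = 87.41
r = -77.72 / √(150.44 × 87.41) = -77.72 / 114.6733 ≈ -0.678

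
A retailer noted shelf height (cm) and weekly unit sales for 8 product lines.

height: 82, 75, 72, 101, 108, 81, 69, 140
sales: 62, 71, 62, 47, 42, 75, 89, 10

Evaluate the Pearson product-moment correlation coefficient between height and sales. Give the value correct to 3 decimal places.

-0.953

n = 8, Σx = 728, Σy = 458, Σx² = 70320, Σy² = 30348, Σxy = 37772
nΣxy − ΣxΣy = 302176 − 333424 = -31248
nΣx² − (Σx)² = 562560 − 529984 = 32576; nΣy² − (Σy)² = 242784 − 209764 = 33020
r = -31248 / √(32576 × 33020) = -31248 / 32797.2487 ≈ -0.953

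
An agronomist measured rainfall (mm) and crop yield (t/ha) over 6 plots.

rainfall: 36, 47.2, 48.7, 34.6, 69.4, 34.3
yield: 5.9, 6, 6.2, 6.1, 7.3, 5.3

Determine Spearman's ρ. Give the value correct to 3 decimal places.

0.829

Rank rainfall: 3, 4, 5, 2, 6, 1
Rank yield: 2, 3, 5, 4, 6, 1
d = rank(rainfall) − rank(yield): 1, 1, 0, -2, 0, 0; Σd² = 6
ρ = 1 − 6Σd² / [n(n²−1)] = 1 − 6×6 / (6×35) = 1 − 36/210 ≈ 0.829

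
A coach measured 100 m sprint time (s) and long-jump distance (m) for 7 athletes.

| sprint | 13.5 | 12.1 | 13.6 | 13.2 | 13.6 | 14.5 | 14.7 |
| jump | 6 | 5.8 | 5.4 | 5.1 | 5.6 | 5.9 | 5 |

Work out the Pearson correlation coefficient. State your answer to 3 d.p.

n = 7, Σx = 95.2, Σy = 38.8, Σx² = 1299.16, Σy² = 215.98, Σxy = 527.15
nΣxy − ΣxΣy = 3690.05 − 3693.76 = -3.71
nΣx² − (Σx)² = 9094.12 − 9063.04 = 31.08; nΣy² − (Σy)² = 1511.86 − 1505.44 = 6.42
r = -3.71 / √(31.08 × 6.42) = -3.71 / 14.1256 ≈ -0.263

-0.263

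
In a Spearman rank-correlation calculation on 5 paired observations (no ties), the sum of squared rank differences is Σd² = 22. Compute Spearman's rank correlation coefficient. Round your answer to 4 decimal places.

ρ = 1 − 6Σd² / [n(n²−1)] = 1 − 6×22 / (5×24)
  = 1 − 132/120 = 1 − 1.10000 ≈ -0.1000

-0.1000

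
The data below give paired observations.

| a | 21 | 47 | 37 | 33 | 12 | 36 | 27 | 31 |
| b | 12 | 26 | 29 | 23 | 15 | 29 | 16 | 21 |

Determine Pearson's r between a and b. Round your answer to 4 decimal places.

n = 8, Σa = 244, Σb = 171, Σa² = 8238, Σb² = 3953, Σab = 5613
nΣab − ΣaΣb = 44904 − 41724 = 3180
nΣa² − (Σa)² = 65904 − 59536 = 6368; nΣb² − (Σb)² = 31624 − 29241 = 2383
r = 3180 / √(6368 × 2383) = 3180 / 3895.5030 ≈ 0.8163

0.8163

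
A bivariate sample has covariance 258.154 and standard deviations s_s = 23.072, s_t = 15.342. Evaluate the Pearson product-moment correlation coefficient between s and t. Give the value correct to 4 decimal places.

r = Cov(s,t) / (s_s · s_t) = 258.154 / (23.072 × 15.342)
  = 258.154 / 353.9706 ≈ 0.7293

0.7293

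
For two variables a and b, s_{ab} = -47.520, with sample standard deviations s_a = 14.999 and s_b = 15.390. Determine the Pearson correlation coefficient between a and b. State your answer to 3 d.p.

-0.206

r = Cov(a,b) / (s_a · s_b) = -47.520 / (14.999 × 15.390)
  = -47.520 / 230.8346 ≈ -0.206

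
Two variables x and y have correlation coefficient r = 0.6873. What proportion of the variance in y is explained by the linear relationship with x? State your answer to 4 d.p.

0.4724

r² = (0.6873)² = 0.4724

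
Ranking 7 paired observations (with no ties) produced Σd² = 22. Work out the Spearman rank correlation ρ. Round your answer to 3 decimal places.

0.607

ρ = 1 − 6Σd² / [n(n²−1)] = 1 − 6×22 / (7×48)
  = 1 − 132/336 = 1 − 0.3929 ≈ 0.607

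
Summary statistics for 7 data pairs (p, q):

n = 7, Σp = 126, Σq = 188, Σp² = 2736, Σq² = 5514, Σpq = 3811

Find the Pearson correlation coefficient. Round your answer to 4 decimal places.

r = (nΣpq − ΣpΣq) / √[(nΣp² − (Σp)²)(nΣq² − (Σq)²)]
Numerator: 7×3811 − 126×188 = 2989
Denominator: √[(19152 − 15876)(38598 − 35344)] = √[3276 × 3254] = 3264.9815
r = 2989 / 3264.9815 ≈ 0.9155

0.9155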